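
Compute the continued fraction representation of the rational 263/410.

[0; 1, 1, 1, 3, 1, 2, 1, 7]

Run the Euclidean algorithm on 263 and 410; the successive quotients are the partial quotients a_0, a_1, ... (each step inverts the fractional part left over by the previous one):
  263 = 0*410 + 263, so a_0 = 0.
  410 = 1*263 + 147, so a_1 = 1.
  263 = 1*147 + 116, so a_2 = 1.
  147 = 1*116 + 31, so a_3 = 1.
  116 = 3*31 + 23, so a_4 = 3.
  31 = 1*23 + 8, so a_5 = 1.
  23 = 2*8 + 7, so a_6 = 2.
  8 = 1*7 + 1, so a_7 = 1.
  7 = 7*1 + 0, so a_8 = 7.
The remainder reaches 0 after 9 divisions, so the expansion has 9 partial quotients, read off in order.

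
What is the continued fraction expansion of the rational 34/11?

[3; 11]

Run the Euclidean algorithm on 34 and 11; the successive quotients are the partial quotients a_0, a_1, ... (each step inverts the fractional part left over by the previous one):
  34 = 3*11 + 1, so a_0 = 3.
  11 = 11*1 + 0, so a_1 = 11.
The remainder reaches 0 after 2 divisions, so the expansion has 2 partial quotients, read off in order.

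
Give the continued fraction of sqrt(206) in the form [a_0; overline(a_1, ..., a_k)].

Write x_i = (sqrt(206) + m_i)/d_i with (m_0, d_0) = (0, 1). a_0 = floor(sqrt(206)) = 14, since 14^2 = 196 <= 206 < 225 = 15^2.
Iterate m_{i+1} = d_i*a_i - m_i, d_{i+1} = (206 - m_{i+1}^2)/d_i, a_{i+1} = floor((a_0 + m_{i+1})/d_{i+1}):
  m_1 = 1*14 - 0 = 14, d_1 = (206 - 14^2)/1 = 10/1 = 10, a_1 = floor((14 + 14)/10) = 2.
  m_2 = 10*2 - 14 = 6, d_2 = (206 - 6^2)/10 = 170/10 = 17, a_2 = floor((14 + 6)/17) = 1.
  m_3 = 17*1 - 6 = 11, d_3 = (206 - 11^2)/17 = 85/17 = 5, a_3 = floor((14 + 11)/5) = 5.
  m_4 = 5*5 - 11 = 14, d_4 = (206 - 14^2)/5 = 10/5 = 2, a_4 = floor((14 + 14)/2) = 14.
  m_5 = 2*14 - 14 = 14, d_5 = (206 - 14^2)/2 = 10/2 = 5, a_5 = floor((14 + 14)/5) = 5.
  m_6 = 5*5 - 14 = 11, d_6 = (206 - 11^2)/5 = 85/5 = 17, a_6 = floor((14 + 11)/17) = 1.
  m_7 = 17*1 - 11 = 6, d_7 = (206 - 6^2)/17 = 170/17 = 10, a_7 = floor((14 + 6)/10) = 2.
  m_8 = 10*2 - 6 = 14, d_8 = (206 - 14^2)/10 = 10/10 = 1, a_8 = floor((14 + 14)/1) = 28.
  m_9 = 1*28 - 14 = 14, d_9 = (206 - 14^2)/1 = 10/1 = 10: (m_9, d_9) = (m_1, d_1) = (14, 10), so from here the quotients repeat a_1, ..., a_8; the period length is 8.
Hence the expansion of sqrt(206) is a_0 = 14 followed by the repeating block 2, 1, 5, 14, 5, 1, 2, 28 (period 8).

[14; overline(2, 1, 5, 14, 5, 1, 2, 28)]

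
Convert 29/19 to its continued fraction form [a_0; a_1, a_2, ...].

[1; 1, 1, 9]

Run the Euclidean algorithm on 29 and 19; the successive quotients are the partial quotients a_0, a_1, ... (each step inverts the fractional part left over by the previous one):
  29 = 1*19 + 10, so a_0 = 1.
  19 = 1*10 + 9, so a_1 = 1.
  10 = 1*9 + 1, so a_2 = 1.
  9 = 9*1 + 0, so a_3 = 9.
The remainder reaches 0 after 4 divisions, so the expansion has 4 partial quotients, read off in order.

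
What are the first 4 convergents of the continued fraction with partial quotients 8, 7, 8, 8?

8/1, 57/7, 464/57, 3769/463

Using the convergent recurrence p_i = a_i*p_{i-1} + p_{i-2}, q_i = a_i*q_{i-1} + q_{i-2} with p_{-2}=0, p_{-1}=1, q_{-2}=1, q_{-1}=0:
  i=0: a_0=8, p_0 = 8*1 + 0 = 8, q_0 = 8*0 + 1 = 1.
  i=1: a_1=7, p_1 = 7*8 + 1 = 57, q_1 = 7*1 + 0 = 7.
  i=2: a_2=8, p_2 = 8*57 + 8 = 464, q_2 = 8*7 + 1 = 57.
  i=3: a_3=8, p_3 = 8*464 + 57 = 3769, q_3 = 8*57 + 7 = 463.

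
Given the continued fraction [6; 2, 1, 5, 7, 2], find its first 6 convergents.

Using the convergent recurrence p_i = a_i*p_{i-1} + p_{i-2}, q_i = a_i*q_{i-1} + q_{i-2} with p_{-2}=0, p_{-1}=1, q_{-2}=1, q_{-1}=0:
  i=0: a_0=6, p_0 = 6*1 + 0 = 6, q_0 = 6*0 + 1 = 1.
  i=1: a_1=2, p_1 = 2*6 + 1 = 13, q_1 = 2*1 + 0 = 2.
  i=2: a_2=1, p_2 = 1*13 + 6 = 19, q_2 = 1*2 + 1 = 3.
  i=3: a_3=5, p_3 = 5*19 + 13 = 108, q_3 = 5*3 + 2 = 17.
  i=4: a_4=7, p_4 = 7*108 + 19 = 775, q_4 = 7*17 + 3 = 122.
  i=5: a_5=2, p_5 = 2*775 + 108 = 1658, q_5 = 2*122 + 17 = 261.

6/1, 13/2, 19/3, 108/17, 775/122, 1658/261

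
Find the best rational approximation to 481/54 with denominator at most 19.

98/11

Expand x = 481/54 as a continued fraction with the Euclidean algorithm:
  481 = 8*54 + 49, so a_0 = 8.
  54 = 1*49 + 5, so a_1 = 1.
  49 = 9*5 + 4, so a_2 = 9.
  5 = 1*4 + 1, so a_3 = 1.
  4 = 4*1 + 0, so a_4 = 4.
so x = [8; 1, 9, 1, 4].
Convergents (p_i = a_i*p_{i-1} + p_{i-2}, q_i = a_i*q_{i-1} + q_{i-2} with p_{-2}=0, p_{-1}=1, q_{-2}=1, q_{-1}=0), until the denominator exceeds 19:
  i=0: a_0=8, p_0 = 8*1 + 0 = 8, q_0 = 8*0 + 1 = 1.
  i=1: a_1=1, p_1 = 1*8 + 1 = 9, q_1 = 1*1 + 0 = 1.
  i=2: a_2=9, p_2 = 9*9 + 8 = 89, q_2 = 9*1 + 1 = 10.
  i=3: a_3=1, p_3 = 1*89 + 9 = 98, q_3 = 1*10 + 1 = 11.
  i=4: a_4=4, p_4 = 4*98 + 89 = 481, q_4 = 4*11 + 10 = 54.
q_4 = 54 > 19, so the last convergent with denominator <= 19 is p_3/q_3 = 98/11.
The closest fraction with denominator <= 19 is either p_3/q_3 or the intermediate fraction (k*p_3 + p_2)/(k*q_3 + q_2) with the largest k >= 1 whose denominator stays <= 19; these approach x as k grows, and every other convergent or intermediate fraction in range is farther away.
Largest k: floor((19 - q_2)/q_3) = floor((19 - 10)/11) = 0.
Since k = 0, no intermediate fraction beyond p_3/q_3 has denominator <= 19, so the convergent 98/11 is the closest (its error is |481*11 - 98*54|/(54*11) = 1/594).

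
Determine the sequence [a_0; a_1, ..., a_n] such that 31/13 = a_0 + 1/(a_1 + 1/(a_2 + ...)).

[2; 2, 1, 1, 2]

Run the Euclidean algorithm on 31 and 13; the successive quotients are the partial quotients a_0, a_1, ... (each step inverts the fractional part left over by the previous one):
  31 = 2*13 + 5, so a_0 = 2.
  13 = 2*5 + 3, so a_1 = 2.
  5 = 1*3 + 2, so a_2 = 1.
  3 = 1*2 + 1, so a_3 = 1.
  2 = 2*1 + 0, so a_4 = 2.
The remainder reaches 0 after 5 divisions, so the expansion has 5 partial quotients, read off in order.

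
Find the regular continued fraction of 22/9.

[2; 2, 4]

Run the Euclidean algorithm on 22 and 9; the successive quotients are the partial quotients a_0, a_1, ... (each step inverts the fractional part left over by the previous one):
  22 = 2*9 + 4, so a_0 = 2.
  9 = 2*4 + 1, so a_1 = 2.
  4 = 4*1 + 0, so a_2 = 4.
The remainder reaches 0 after 3 divisions, so the expansion has 3 partial quotients, read off in order.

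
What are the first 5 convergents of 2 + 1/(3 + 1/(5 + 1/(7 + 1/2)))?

2/1, 7/3, 37/16, 266/115, 569/246

Using the convergent recurrence p_i = a_i*p_{i-1} + p_{i-2}, q_i = a_i*q_{i-1} + q_{i-2} with p_{-2}=0, p_{-1}=1, q_{-2}=1, q_{-1}=0:
  i=0: a_0=2, p_0 = 2*1 + 0 = 2, q_0 = 2*0 + 1 = 1.
  i=1: a_1=3, p_1 = 3*2 + 1 = 7, q_1 = 3*1 + 0 = 3.
  i=2: a_2=5, p_2 = 5*7 + 2 = 37, q_2 = 5*3 + 1 = 16.
  i=3: a_3=7, p_3 = 7*37 + 7 = 266, q_3 = 7*16 + 3 = 115.
  i=4: a_4=2, p_4 = 2*266 + 37 = 569, q_4 = 2*115 + 16 = 246.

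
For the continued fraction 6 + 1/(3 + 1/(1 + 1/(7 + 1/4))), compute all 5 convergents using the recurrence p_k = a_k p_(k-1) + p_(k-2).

6/1, 19/3, 25/4, 194/31, 801/128

Using the convergent recurrence p_i = a_i*p_{i-1} + p_{i-2}, q_i = a_i*q_{i-1} + q_{i-2} with p_{-2}=0, p_{-1}=1, q_{-2}=1, q_{-1}=0:
  i=0: a_0=6, p_0 = 6*1 + 0 = 6, q_0 = 6*0 + 1 = 1.
  i=1: a_1=3, p_1 = 3*6 + 1 = 19, q_1 = 3*1 + 0 = 3.
  i=2: a_2=1, p_2 = 1*19 + 6 = 25, q_2 = 1*3 + 1 = 4.
  i=3: a_3=7, p_3 = 7*25 + 19 = 194, q_3 = 7*4 + 3 = 31.
  i=4: a_4=4, p_4 = 4*194 + 25 = 801, q_4 = 4*31 + 4 = 128.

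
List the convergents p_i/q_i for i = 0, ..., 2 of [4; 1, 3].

Using the convergent recurrence p_i = a_i*p_{i-1} + p_{i-2}, q_i = a_i*q_{i-1} + q_{i-2} with p_{-2}=0, p_{-1}=1, q_{-2}=1, q_{-1}=0:
  i=0: a_0=4, p_0 = 4*1 + 0 = 4, q_0 = 4*0 + 1 = 1.
  i=1: a_1=1, p_1 = 1*4 + 1 = 5, q_1 = 1*1 + 0 = 1.
  i=2: a_2=3, p_2 = 3*5 + 4 = 19, q_2 = 3*1 + 1 = 4.

4/1, 5/1, 19/4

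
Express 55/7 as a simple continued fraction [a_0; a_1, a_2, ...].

Run the Euclidean algorithm on 55 and 7; the successive quotients are the partial quotients a_0, a_1, ... (each step inverts the fractional part left over by the previous one):
  55 = 7*7 + 6, so a_0 = 7.
  7 = 1*6 + 1, so a_1 = 1.
  6 = 6*1 + 0, so a_2 = 6.
The remainder reaches 0 after 3 divisions, so the expansion has 3 partial quotients, read off in order.

[7; 1, 6]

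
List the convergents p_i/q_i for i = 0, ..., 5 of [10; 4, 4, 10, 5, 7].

Using the convergent recurrence p_i = a_i*p_{i-1} + p_{i-2}, q_i = a_i*q_{i-1} + q_{i-2} with p_{-2}=0, p_{-1}=1, q_{-2}=1, q_{-1}=0:
  i=0: a_0=10, p_0 = 10*1 + 0 = 10, q_0 = 10*0 + 1 = 1.
  i=1: a_1=4, p_1 = 4*10 + 1 = 41, q_1 = 4*1 + 0 = 4.
  i=2: a_2=4, p_2 = 4*41 + 10 = 174, q_2 = 4*4 + 1 = 17.
  i=3: a_3=10, p_3 = 10*174 + 41 = 1781, q_3 = 10*17 + 4 = 174.
  i=4: a_4=5, p_4 = 5*1781 + 174 = 9079, q_4 = 5*174 + 17 = 887.
  i=5: a_5=7, p_5 = 7*9079 + 1781 = 65334, q_5 = 7*887 + 174 = 6383.

10/1, 41/4, 174/17, 1781/174, 9079/887, 65334/6383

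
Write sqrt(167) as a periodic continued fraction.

Write x_i = (sqrt(167) + m_i)/d_i with (m_0, d_0) = (0, 1). a_0 = floor(sqrt(167)) = 12, since 12^2 = 144 <= 167 < 169 = 13^2.
Iterate m_{i+1} = d_i*a_i - m_i, d_{i+1} = (167 - m_{i+1}^2)/d_i, a_{i+1} = floor((a_0 + m_{i+1})/d_{i+1}):
  m_1 = 1*12 - 0 = 12, d_1 = (167 - 12^2)/1 = 23/1 = 23, a_1 = floor((12 + 12)/23) = 1.
  m_2 = 23*1 - 12 = 11, d_2 = (167 - 11^2)/23 = 46/23 = 2, a_2 = floor((12 + 11)/2) = 11.
  m_3 = 2*11 - 11 = 11, d_3 = (167 - 11^2)/2 = 46/2 = 23, a_3 = floor((12 + 11)/23) = 1.
  m_4 = 23*1 - 11 = 12, d_4 = (167 - 12^2)/23 = 23/23 = 1, a_4 = floor((12 + 12)/1) = 24.
  m_5 = 1*24 - 12 = 12, d_5 = (167 - 12^2)/1 = 23/1 = 23: (m_5, d_5) = (m_1, d_1) = (12, 23), so from here the quotients repeat a_1, ..., a_4; the period length is 4.
Hence the expansion of sqrt(167) is a_0 = 12 followed by the repeating block 1, 11, 1, 24 (period 4).

[12; (1, 11, 1, 24)]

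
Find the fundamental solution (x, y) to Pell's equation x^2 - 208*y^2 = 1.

(x, y) = (649, 45)

First expand sqrt(208) as a continued fraction. With x_i = (sqrt(208) + m_i)/d_i and (m_0, d_0) = (0, 1): a_0 = floor(sqrt(208)) = 14, since 14^2 = 196 <= 208 < 225 = 15^2.
Iterate m_{i+1} = d_i*a_i - m_i, d_{i+1} = (208 - m_{i+1}^2)/d_i, a_{i+1} = floor((a_0 + m_{i+1})/d_{i+1}):
  m_1 = 1*14 - 0 = 14, d_1 = (208 - 14^2)/1 = 12/1 = 12, a_1 = floor((14 + 14)/12) = 2.
  m_2 = 12*2 - 14 = 10, d_2 = (208 - 10^2)/12 = 108/12 = 9, a_2 = floor((14 + 10)/9) = 2.
  m_3 = 9*2 - 10 = 8, d_3 = (208 - 8^2)/9 = 144/9 = 16, a_3 = floor((14 + 8)/16) = 1.
  m_4 = 16*1 - 8 = 8, d_4 = (208 - 8^2)/16 = 144/16 = 9, a_4 = floor((14 + 8)/9) = 2.
  m_5 = 9*2 - 8 = 10, d_5 = (208 - 10^2)/9 = 108/9 = 12, a_5 = floor((14 + 10)/12) = 2.
  m_6 = 12*2 - 10 = 14, d_6 = (208 - 14^2)/12 = 12/12 = 1, a_6 = floor((14 + 14)/1) = 28.
  m_7 = 1*28 - 14 = 14, d_7 = (208 - 14^2)/1 = 12/1 = 12: (m_7, d_7) = (m_1, d_1) = (14, 12), so from here the quotients repeat a_1, ..., a_6; the period length is 6.
So sqrt(208) = [14; (2, 2, 1, 2, 2, 28)] with period length k = 6.
k is even, so the fundamental solution of x^2 - 208y^2 = 1 is (p_{k-1}, q_{k-1}) = (p_5, q_5); compute convergents through index 5.
Convergents (p_i = a_i*p_{i-1} + p_{i-2}, q_i = a_i*q_{i-1} + q_{i-2} with p_{-2}=0, p_{-1}=1, q_{-2}=1, q_{-1}=0):
  i=0: a_0=14, p_0 = 14*1 + 0 = 14, q_0 = 14*0 + 1 = 1.
  i=1: a_1=2, p_1 = 2*14 + 1 = 29, q_1 = 2*1 + 0 = 2.
  i=2: a_2=2, p_2 = 2*29 + 14 = 72, q_2 = 2*2 + 1 = 5.
  i=3: a_3=1, p_3 = 1*72 + 29 = 101, q_3 = 1*5 + 2 = 7.
  i=4: a_4=2, p_4 = 2*101 + 72 = 274, q_4 = 2*7 + 5 = 19.
  i=5: a_5=2, p_5 = 2*274 + 101 = 649, q_5 = 2*19 + 7 = 45.
Check: 649^2 - 208*45^2 = 421201 - 421200 = 1, so (x, y) = (649, 45) solves the equation, and by the theorem it is the least positive solution.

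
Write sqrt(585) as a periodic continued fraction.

Write x_i = (sqrt(585) + m_i)/d_i with (m_0, d_0) = (0, 1). a_0 = floor(sqrt(585)) = 24, since 24^2 = 576 <= 585 < 625 = 25^2.
Iterate m_{i+1} = d_i*a_i - m_i, d_{i+1} = (585 - m_{i+1}^2)/d_i, a_{i+1} = floor((a_0 + m_{i+1})/d_{i+1}):
  m_1 = 1*24 - 0 = 24, d_1 = (585 - 24^2)/1 = 9/1 = 9, a_1 = floor((24 + 24)/9) = 5.
  m_2 = 9*5 - 24 = 21, d_2 = (585 - 21^2)/9 = 144/9 = 16, a_2 = floor((24 + 21)/16) = 2.
  m_3 = 16*2 - 21 = 11, d_3 = (585 - 11^2)/16 = 464/16 = 29, a_3 = floor((24 + 11)/29) = 1.
  m_4 = 29*1 - 11 = 18, d_4 = (585 - 18^2)/29 = 261/29 = 9, a_4 = floor((24 + 18)/9) = 4.
  m_5 = 9*4 - 18 = 18, d_5 = (585 - 18^2)/9 = 261/9 = 29, a_5 = floor((24 + 18)/29) = 1.
  m_6 = 29*1 - 18 = 11, d_6 = (585 - 11^2)/29 = 464/29 = 16, a_6 = floor((24 + 11)/16) = 2.
  m_7 = 16*2 - 11 = 21, d_7 = (585 - 21^2)/16 = 144/16 = 9, a_7 = floor((24 + 21)/9) = 5.
  m_8 = 9*5 - 21 = 24, d_8 = (585 - 24^2)/9 = 9/9 = 1, a_8 = floor((24 + 24)/1) = 48.
  m_9 = 1*48 - 24 = 24, d_9 = (585 - 24^2)/1 = 9/1 = 9: (m_9, d_9) = (m_1, d_1) = (24, 9), so from here the quotients repeat a_1, ..., a_8; the period length is 8.
Hence the expansion of sqrt(585) is a_0 = 24 followed by the repeating block 5, 2, 1, 4, 1, 2, 5, 48 (period 8).

[24; (5, 2, 1, 4, 1, 2, 5, 48)]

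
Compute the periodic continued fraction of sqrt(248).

[15; (1, 2, 1, 30)]

Write x_i = (sqrt(248) + m_i)/d_i with (m_0, d_0) = (0, 1). a_0 = floor(sqrt(248)) = 15, since 15^2 = 225 <= 248 < 256 = 16^2.
Iterate m_{i+1} = d_i*a_i - m_i, d_{i+1} = (248 - m_{i+1}^2)/d_i, a_{i+1} = floor((a_0 + m_{i+1})/d_{i+1}):
  m_1 = 1*15 - 0 = 15, d_1 = (248 - 15^2)/1 = 23/1 = 23, a_1 = floor((15 + 15)/23) = 1.
  m_2 = 23*1 - 15 = 8, d_2 = (248 - 8^2)/23 = 184/23 = 8, a_2 = floor((15 + 8)/8) = 2.
  m_3 = 8*2 - 8 = 8, d_3 = (248 - 8^2)/8 = 184/8 = 23, a_3 = floor((15 + 8)/23) = 1.
  m_4 = 23*1 - 8 = 15, d_4 = (248 - 15^2)/23 = 23/23 = 1, a_4 = floor((15 + 15)/1) = 30.
  m_5 = 1*30 - 15 = 15, d_5 = (248 - 15^2)/1 = 23/1 = 23: (m_5, d_5) = (m_1, d_1) = (15, 23), so from here the quotients repeat a_1, ..., a_4; the period length is 4.
Hence the expansion of sqrt(248) is a_0 = 15 followed by the repeating block 1, 2, 1, 30 (period 4).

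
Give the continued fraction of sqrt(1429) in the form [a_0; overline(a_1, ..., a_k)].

Write x_i = (sqrt(1429) + m_i)/d_i with (m_0, d_0) = (0, 1). a_0 = floor(sqrt(1429)) = 37, since 37^2 = 1369 <= 1429 < 1444 = 38^2.
Iterate m_{i+1} = d_i*a_i - m_i, d_{i+1} = (1429 - m_{i+1}^2)/d_i, a_{i+1} = floor((a_0 + m_{i+1})/d_{i+1}):
  m_1 = 1*37 - 0 = 37, d_1 = (1429 - 37^2)/1 = 60/1 = 60, a_1 = floor((37 + 37)/60) = 1.
  m_2 = 60*1 - 37 = 23, d_2 = (1429 - 23^2)/60 = 900/60 = 15, a_2 = floor((37 + 23)/15) = 4.
  m_3 = 15*4 - 23 = 37, d_3 = (1429 - 37^2)/15 = 60/15 = 4, a_3 = floor((37 + 37)/4) = 18.
  m_4 = 4*18 - 37 = 35, d_4 = (1429 - 35^2)/4 = 204/4 = 51, a_4 = floor((37 + 35)/51) = 1.
  m_5 = 51*1 - 35 = 16, d_5 = (1429 - 16^2)/51 = 1173/51 = 23, a_5 = floor((37 + 16)/23) = 2.
  m_6 = 23*2 - 16 = 30, d_6 = (1429 - 30^2)/23 = 529/23 = 23, a_6 = floor((37 + 30)/23) = 2.
  m_7 = 23*2 - 30 = 16, d_7 = (1429 - 16^2)/23 = 1173/23 = 51, a_7 = floor((37 + 16)/51) = 1.
  m_8 = 51*1 - 16 = 35, d_8 = (1429 - 35^2)/51 = 204/51 = 4, a_8 = floor((37 + 35)/4) = 18.
  m_9 = 4*18 - 35 = 37, d_9 = (1429 - 37^2)/4 = 60/4 = 15, a_9 = floor((37 + 37)/15) = 4.
  m_10 = 15*4 - 37 = 23, d_10 = (1429 - 23^2)/15 = 900/15 = 60, a_10 = floor((37 + 23)/60) = 1.
  m_11 = 60*1 - 23 = 37, d_11 = (1429 - 37^2)/60 = 60/60 = 1, a_11 = floor((37 + 37)/1) = 74.
  m_12 = 1*74 - 37 = 37, d_12 = (1429 - 37^2)/1 = 60/1 = 60: (m_12, d_12) = (m_1, d_1) = (37, 60), so from here the quotients repeat a_1, ..., a_11; the period length is 11.
Hence the expansion of sqrt(1429) is a_0 = 37 followed by the repeating block 1, 4, 18, 1, 2, 2, 1, 18, 4, 1, 74 (period 11).

[37; overline(1, 4, 18, 1, 2, 2, 1, 18, 4, 1, 74)]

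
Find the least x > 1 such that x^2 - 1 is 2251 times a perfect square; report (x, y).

(x, y) = (182330, 3843)

First expand sqrt(2251) as a continued fraction. With x_i = (sqrt(2251) + m_i)/d_i and (m_0, d_0) = (0, 1): a_0 = floor(sqrt(2251)) = 47, since 47^2 = 2209 <= 2251 < 2304 = 48^2.
Iterate m_{i+1} = d_i*a_i - m_i, d_{i+1} = (2251 - m_{i+1}^2)/d_i, a_{i+1} = floor((a_0 + m_{i+1})/d_{i+1}):
  m_1 = 1*47 - 0 = 47, d_1 = (2251 - 47^2)/1 = 42/1 = 42, a_1 = floor((47 + 47)/42) = 2.
  m_2 = 42*2 - 47 = 37, d_2 = (2251 - 37^2)/42 = 882/42 = 21, a_2 = floor((47 + 37)/21) = 4.
  m_3 = 21*4 - 37 = 47, d_3 = (2251 - 47^2)/21 = 42/21 = 2, a_3 = floor((47 + 47)/2) = 47.
  m_4 = 2*47 - 47 = 47, d_4 = (2251 - 47^2)/2 = 42/2 = 21, a_4 = floor((47 + 47)/21) = 4.
  m_5 = 21*4 - 47 = 37, d_5 = (2251 - 37^2)/21 = 882/21 = 42, a_5 = floor((47 + 37)/42) = 2.
  m_6 = 42*2 - 37 = 47, d_6 = (2251 - 47^2)/42 = 42/42 = 1, a_6 = floor((47 + 47)/1) = 94.
  m_7 = 1*94 - 47 = 47, d_7 = (2251 - 47^2)/1 = 42/1 = 42: (m_7, d_7) = (m_1, d_1) = (47, 42), so from here the quotients repeat a_1, ..., a_6; the period length is 6.
So sqrt(2251) = [47; (2, 4, 47, 4, 2, 94)] with period length k = 6.
k is even, so the fundamental solution of x^2 - 2251y^2 = 1 is (p_{k-1}, q_{k-1}) = (p_5, q_5); compute convergents through index 5.
Convergents (p_i = a_i*p_{i-1} + p_{i-2}, q_i = a_i*q_{i-1} + q_{i-2} with p_{-2}=0, p_{-1}=1, q_{-2}=1, q_{-1}=0):
  i=0: a_0=47, p_0 = 47*1 + 0 = 47, q_0 = 47*0 + 1 = 1.
  i=1: a_1=2, p_1 = 2*47 + 1 = 95, q_1 = 2*1 + 0 = 2.
  i=2: a_2=4, p_2 = 4*95 + 47 = 427, q_2 = 4*2 + 1 = 9.
  i=3: a_3=47, p_3 = 47*427 + 95 = 20164, q_3 = 47*9 + 2 = 425.
  i=4: a_4=4, p_4 = 4*20164 + 427 = 81083, q_4 = 4*425 + 9 = 1709.
  i=5: a_5=2, p_5 = 2*81083 + 20164 = 182330, q_5 = 2*1709 + 425 = 3843.
Check: 182330^2 - 2251*3843^2 = 33244228900 - 33244228899 = 1, so (x, y) = (182330, 3843) solves the equation, and by the theorem it is the least positive solution.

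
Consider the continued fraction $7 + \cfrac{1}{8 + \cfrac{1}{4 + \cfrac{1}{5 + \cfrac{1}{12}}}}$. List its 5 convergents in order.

Using the convergent recurrence p_i = a_i*p_{i-1} + p_{i-2}, q_i = a_i*q_{i-1} + q_{i-2} with p_{-2}=0, p_{-1}=1, q_{-2}=1, q_{-1}=0:
  i=0: a_0=7, p_0 = 7*1 + 0 = 7, q_0 = 7*0 + 1 = 1.
  i=1: a_1=8, p_1 = 8*7 + 1 = 57, q_1 = 8*1 + 0 = 8.
  i=2: a_2=4, p_2 = 4*57 + 7 = 235, q_2 = 4*8 + 1 = 33.
  i=3: a_3=5, p_3 = 5*235 + 57 = 1232, q_3 = 5*33 + 8 = 173.
  i=4: a_4=12, p_4 = 12*1232 + 235 = 15019, q_4 = 12*173 + 33 = 2109.

7/1, 57/8, 235/33, 1232/173, 15019/2109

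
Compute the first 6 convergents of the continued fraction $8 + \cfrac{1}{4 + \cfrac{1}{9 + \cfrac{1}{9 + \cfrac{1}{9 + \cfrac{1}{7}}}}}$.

Using the convergent recurrence p_i = a_i*p_{i-1} + p_{i-2}, q_i = a_i*q_{i-1} + q_{i-2} with p_{-2}=0, p_{-1}=1, q_{-2}=1, q_{-1}=0:
  i=0: a_0=8, p_0 = 8*1 + 0 = 8, q_0 = 8*0 + 1 = 1.
  i=1: a_1=4, p_1 = 4*8 + 1 = 33, q_1 = 4*1 + 0 = 4.
  i=2: a_2=9, p_2 = 9*33 + 8 = 305, q_2 = 9*4 + 1 = 37.
  i=3: a_3=9, p_3 = 9*305 + 33 = 2778, q_3 = 9*37 + 4 = 337.
  i=4: a_4=9, p_4 = 9*2778 + 305 = 25307, q_4 = 9*337 + 37 = 3070.
  i=5: a_5=7, p_5 = 7*25307 + 2778 = 179927, q_5 = 7*3070 + 337 = 21827.

8/1, 33/4, 305/37, 2778/337, 25307/3070, 179927/21827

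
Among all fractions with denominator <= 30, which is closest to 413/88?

61/13

Expand x = 413/88 as a continued fraction with the Euclidean algorithm:
  413 = 4*88 + 61, so a_0 = 4.
  88 = 1*61 + 27, so a_1 = 1.
  61 = 2*27 + 7, so a_2 = 2.
  27 = 3*7 + 6, so a_3 = 3.
  7 = 1*6 + 1, so a_4 = 1.
  6 = 6*1 + 0, so a_5 = 6.
so x = [4; 1, 2, 3, 1, 6].
Convergents (p_i = a_i*p_{i-1} + p_{i-2}, q_i = a_i*q_{i-1} + q_{i-2} with p_{-2}=0, p_{-1}=1, q_{-2}=1, q_{-1}=0), until the denominator exceeds 30:
  i=0: a_0=4, p_0 = 4*1 + 0 = 4, q_0 = 4*0 + 1 = 1.
  i=1: a_1=1, p_1 = 1*4 + 1 = 5, q_1 = 1*1 + 0 = 1.
  i=2: a_2=2, p_2 = 2*5 + 4 = 14, q_2 = 2*1 + 1 = 3.
  i=3: a_3=3, p_3 = 3*14 + 5 = 47, q_3 = 3*3 + 1 = 10.
  i=4: a_4=1, p_4 = 1*47 + 14 = 61, q_4 = 1*10 + 3 = 13.
  i=5: a_5=6, p_5 = 6*61 + 47 = 413, q_5 = 6*13 + 10 = 88.
q_5 = 88 > 30, so the last convergent with denominator <= 30 is p_4/q_4 = 61/13.
The closest fraction with denominator <= 30 is either p_4/q_4 or the intermediate fraction (k*p_4 + p_3)/(k*q_4 + q_3) with the largest k >= 1 whose denominator stays <= 30; these approach x as k grows, and every other convergent or intermediate fraction in range is farther away.
Largest k: floor((30 - q_3)/q_4) = floor((30 - 10)/13) = 1.
That gives (1*61 + 47)/(1*13 + 10) = 108/23.
Compare the errors: |x - 61/13| = |413*13 - 61*88|/(88*13) = 1/1144, and |x - 108/23| = |413*23 - 108*88|/(88*23) = 5/2024.
Cross-multiplying, 1*2024 = 2024 < 5720 = 5*1144, so 1/1144 is smaller: the convergent 61/13 is closer to x than 108/23.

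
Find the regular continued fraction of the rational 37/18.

[2; 18]

Run the Euclidean algorithm on 37 and 18; the successive quotients are the partial quotients a_0, a_1, ... (each step inverts the fractional part left over by the previous one):
  37 = 2*18 + 1, so a_0 = 2.
  18 = 18*1 + 0, so a_1 = 18.
The remainder reaches 0 after 2 divisions, so the expansion has 2 partial quotients, read off in order.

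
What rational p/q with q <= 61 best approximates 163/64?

Expand x = 163/64 as a continued fraction with the Euclidean algorithm:
  163 = 2*64 + 35, so a_0 = 2.
  64 = 1*35 + 29, so a_1 = 1.
  35 = 1*29 + 6, so a_2 = 1.
  29 = 4*6 + 5, so a_3 = 4.
  6 = 1*5 + 1, so a_4 = 1.
  5 = 5*1 + 0, so a_5 = 5.
so x = [2; 1, 1, 4, 1, 5].
Convergents (p_i = a_i*p_{i-1} + p_{i-2}, q_i = a_i*q_{i-1} + q_{i-2} with p_{-2}=0, p_{-1}=1, q_{-2}=1, q_{-1}=0), until the denominator exceeds 61:
  i=0: a_0=2, p_0 = 2*1 + 0 = 2, q_0 = 2*0 + 1 = 1.
  i=1: a_1=1, p_1 = 1*2 + 1 = 3, q_1 = 1*1 + 0 = 1.
  i=2: a_2=1, p_2 = 1*3 + 2 = 5, q_2 = 1*1 + 1 = 2.
  i=3: a_3=4, p_3 = 4*5 + 3 = 23, q_3 = 4*2 + 1 = 9.
  i=4: a_4=1, p_4 = 1*23 + 5 = 28, q_4 = 1*9 + 2 = 11.
  i=5: a_5=5, p_5 = 5*28 + 23 = 163, q_5 = 5*11 + 9 = 64.
q_5 = 64 > 61, so the last convergent with denominator <= 61 is p_4/q_4 = 28/11.
The closest fraction with denominator <= 61 is either p_4/q_4 or the intermediate fraction (k*p_4 + p_3)/(k*q_4 + q_3) with the largest k >= 1 whose denominator stays <= 61; these approach x as k grows, and every other convergent or intermediate fraction in range is farther away.
Largest k: floor((61 - q_3)/q_4) = floor((61 - 9)/11) = 4.
That gives (4*28 + 23)/(4*11 + 9) = 135/53.
Compare the errors: |x - 28/11| = |163*11 - 28*64|/(64*11) = 1/704, and |x - 135/53| = |163*53 - 135*64|/(64*53) = 1/3392.
Cross-multiplying, 1*704 = 704 < 3392 = 1*3392, so 1/3392 is smaller: the intermediate fraction 135/53 is closer to x than 28/11.

135/53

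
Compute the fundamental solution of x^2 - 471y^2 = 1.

(x, y) = (7838695, 361188)

First expand sqrt(471) as a continued fraction. With x_i = (sqrt(471) + m_i)/d_i and (m_0, d_0) = (0, 1): a_0 = floor(sqrt(471)) = 21, since 21^2 = 441 <= 471 < 484 = 22^2.
Iterate m_{i+1} = d_i*a_i - m_i, d_{i+1} = (471 - m_{i+1}^2)/d_i, a_{i+1} = floor((a_0 + m_{i+1})/d_{i+1}):
  m_1 = 1*21 - 0 = 21, d_1 = (471 - 21^2)/1 = 30/1 = 30, a_1 = floor((21 + 21)/30) = 1.
  m_2 = 30*1 - 21 = 9, d_2 = (471 - 9^2)/30 = 390/30 = 13, a_2 = floor((21 + 9)/13) = 2.
  m_3 = 13*2 - 9 = 17, d_3 = (471 - 17^2)/13 = 182/13 = 14, a_3 = floor((21 + 17)/14) = 2.
  m_4 = 14*2 - 17 = 11, d_4 = (471 - 11^2)/14 = 350/14 = 25, a_4 = floor((21 + 11)/25) = 1.
  m_5 = 25*1 - 11 = 14, d_5 = (471 - 14^2)/25 = 275/25 = 11, a_5 = floor((21 + 14)/11) = 3.
  m_6 = 11*3 - 14 = 19, d_6 = (471 - 19^2)/11 = 110/11 = 10, a_6 = floor((21 + 19)/10) = 4.
  m_7 = 10*4 - 19 = 21, d_7 = (471 - 21^2)/10 = 30/10 = 3, a_7 = floor((21 + 21)/3) = 14.
  m_8 = 3*14 - 21 = 21, d_8 = (471 - 21^2)/3 = 30/3 = 10, a_8 = floor((21 + 21)/10) = 4.
  m_9 = 10*4 - 21 = 19, d_9 = (471 - 19^2)/10 = 110/10 = 11, a_9 = floor((21 + 19)/11) = 3.
  m_10 = 11*3 - 19 = 14, d_10 = (471 - 14^2)/11 = 275/11 = 25, a_10 = floor((21 + 14)/25) = 1.
  m_11 = 25*1 - 14 = 11, d_11 = (471 - 11^2)/25 = 350/25 = 14, a_11 = floor((21 + 11)/14) = 2.
  m_12 = 14*2 - 11 = 17, d_12 = (471 - 17^2)/14 = 182/14 = 13, a_12 = floor((21 + 17)/13) = 2.
  m_13 = 13*2 - 17 = 9, d_13 = (471 - 9^2)/13 = 390/13 = 30, a_13 = floor((21 + 9)/30) = 1.
  m_14 = 30*1 - 9 = 21, d_14 = (471 - 21^2)/30 = 30/30 = 1, a_14 = floor((21 + 21)/1) = 42.
  m_15 = 1*42 - 21 = 21, d_15 = (471 - 21^2)/1 = 30/1 = 30: (m_15, d_15) = (m_1, d_1) = (21, 30), so from here the quotients repeat a_1, ..., a_14; the period length is 14.
So sqrt(471) = [21; (1, 2, 2, 1, 3, 4, 14, 4, 3, 1, 2, 2, 1, 42)] with period length k = 14.
k is even, so the fundamental solution of x^2 - 471y^2 = 1 is (p_{k-1}, q_{k-1}) = (p_13, q_13); compute convergents through index 13.
Convergents (p_i = a_i*p_{i-1} + p_{i-2}, q_i = a_i*q_{i-1} + q_{i-2} with p_{-2}=0, p_{-1}=1, q_{-2}=1, q_{-1}=0):
  i=0: a_0=21, p_0 = 21*1 + 0 = 21, q_0 = 21*0 + 1 = 1.
  i=1: a_1=1, p_1 = 1*21 + 1 = 22, q_1 = 1*1 + 0 = 1.
  i=2: a_2=2, p_2 = 2*22 + 21 = 65, q_2 = 2*1 + 1 = 3.
  i=3: a_3=2, p_3 = 2*65 + 22 = 152, q_3 = 2*3 + 1 = 7.
  i=4: a_4=1, p_4 = 1*152 + 65 = 217, q_4 = 1*7 + 3 = 10.
  i=5: a_5=3, p_5 = 3*217 + 152 = 803, q_5 = 3*10 + 7 = 37.
  i=6: a_6=4, p_6 = 4*803 + 217 = 3429, q_6 = 4*37 + 10 = 158.
  i=7: a_7=14, p_7 = 14*3429 + 803 = 48809, q_7 = 14*158 + 37 = 2249.
  i=8: a_8=4, p_8 = 4*48809 + 3429 = 198665, q_8 = 4*2249 + 158 = 9154.
  i=9: a_9=3, p_9 = 3*198665 + 48809 = 644804, q_9 = 3*9154 + 2249 = 29711.
  i=10: a_10=1, p_10 = 1*644804 + 198665 = 843469, q_10 = 1*29711 + 9154 = 38865.
  i=11: a_11=2, p_11 = 2*843469 + 644804 = 2331742, q_11 = 2*38865 + 29711 = 107441.
  i=12: a_12=2, p_12 = 2*2331742 + 843469 = 5506953, q_12 = 2*107441 + 38865 = 253747.
  i=13: a_13=1, p_13 = 1*5506953 + 2331742 = 7838695, q_13 = 1*253747 + 107441 = 361188.
Check: 7838695^2 - 471*361188^2 = 61445139303025 - 61445139303024 = 1, so (x, y) = (7838695, 361188) solves the equation, and by the theorem it is the least positive solution.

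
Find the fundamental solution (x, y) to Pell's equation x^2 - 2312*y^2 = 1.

First expand sqrt(2312) as a continued fraction. With x_i = (sqrt(2312) + m_i)/d_i and (m_0, d_0) = (0, 1): a_0 = floor(sqrt(2312)) = 48, since 48^2 = 2304 <= 2312 < 2401 = 49^2.
Iterate m_{i+1} = d_i*a_i - m_i, d_{i+1} = (2312 - m_{i+1}^2)/d_i, a_{i+1} = floor((a_0 + m_{i+1})/d_{i+1}):
  m_1 = 1*48 - 0 = 48, d_1 = (2312 - 48^2)/1 = 8/1 = 8, a_1 = floor((48 + 48)/8) = 12.
  m_2 = 8*12 - 48 = 48, d_2 = (2312 - 48^2)/8 = 8/8 = 1, a_2 = floor((48 + 48)/1) = 96.
  m_3 = 1*96 - 48 = 48, d_3 = (2312 - 48^2)/1 = 8/1 = 8: (m_3, d_3) = (m_1, d_1) = (48, 8), so from here the quotients repeat a_1, a_2; the period length is 2.
So sqrt(2312) = [48; (12, 96)] with period length k = 2.
k is even, so the fundamental solution of x^2 - 2312y^2 = 1 is (p_{k-1}, q_{k-1}) = (p_1, q_1); compute convergents through index 1.
Convergents (p_i = a_i*p_{i-1} + p_{i-2}, q_i = a_i*q_{i-1} + q_{i-2} with p_{-2}=0, p_{-1}=1, q_{-2}=1, q_{-1}=0):
  i=0: a_0=48, p_0 = 48*1 + 0 = 48, q_0 = 48*0 + 1 = 1.
  i=1: a_1=12, p_1 = 12*48 + 1 = 577, q_1 = 12*1 + 0 = 12.
Check: 577^2 - 2312*12^2 = 332929 - 332928 = 1, so (x, y) = (577, 12) solves the equation, and by the theorem it is the least positive solution.

(x, y) = (577, 12)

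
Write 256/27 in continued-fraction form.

[9; 2, 13]

Run the Euclidean algorithm on 256 and 27; the successive quotients are the partial quotients a_0, a_1, ... (each step inverts the fractional part left over by the previous one):
  256 = 9*27 + 13, so a_0 = 9.
  27 = 2*13 + 1, so a_1 = 2.
  13 = 13*1 + 0, so a_2 = 13.
The remainder reaches 0 after 3 divisions, so the expansion has 3 partial quotients, read off in order.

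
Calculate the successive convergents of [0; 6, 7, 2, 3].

0/1, 1/6, 7/43, 15/92, 52/319

Using the convergent recurrence p_i = a_i*p_{i-1} + p_{i-2}, q_i = a_i*q_{i-1} + q_{i-2} with p_{-2}=0, p_{-1}=1, q_{-2}=1, q_{-1}=0:
  i=0: a_0=0, p_0 = 0*1 + 0 = 0, q_0 = 0*0 + 1 = 1.
  i=1: a_1=6, p_1 = 6*0 + 1 = 1, q_1 = 6*1 + 0 = 6.
  i=2: a_2=7, p_2 = 7*1 + 0 = 7, q_2 = 7*6 + 1 = 43.
  i=3: a_3=2, p_3 = 2*7 + 1 = 15, q_3 = 2*43 + 6 = 92.
  i=4: a_4=3, p_4 = 3*15 + 7 = 52, q_4 = 3*92 + 43 = 319.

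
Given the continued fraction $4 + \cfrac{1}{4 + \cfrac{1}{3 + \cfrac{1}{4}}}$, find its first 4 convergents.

Using the convergent recurrence p_i = a_i*p_{i-1} + p_{i-2}, q_i = a_i*q_{i-1} + q_{i-2} with p_{-2}=0, p_{-1}=1, q_{-2}=1, q_{-1}=0:
  i=0: a_0=4, p_0 = 4*1 + 0 = 4, q_0 = 4*0 + 1 = 1.
  i=1: a_1=4, p_1 = 4*4 + 1 = 17, q_1 = 4*1 + 0 = 4.
  i=2: a_2=3, p_2 = 3*17 + 4 = 55, q_2 = 3*4 + 1 = 13.
  i=3: a_3=4, p_3 = 4*55 + 17 = 237, q_3 = 4*13 + 4 = 56.

4/1, 17/4, 55/13, 237/56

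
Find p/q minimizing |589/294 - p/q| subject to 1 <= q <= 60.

2/1

Expand x = 589/294 as a continued fraction with the Euclidean algorithm:
  589 = 2*294 + 1, so a_0 = 2.
  294 = 294*1 + 0, so a_1 = 294.
so x = [2; 294].
Convergents (p_i = a_i*p_{i-1} + p_{i-2}, q_i = a_i*q_{i-1} + q_{i-2} with p_{-2}=0, p_{-1}=1, q_{-2}=1, q_{-1}=0), until the denominator exceeds 60:
  i=0: a_0=2, p_0 = 2*1 + 0 = 2, q_0 = 2*0 + 1 = 1.
  i=1: a_1=294, p_1 = 294*2 + 1 = 589, q_1 = 294*1 + 0 = 294.
q_1 = 294 > 60, so the last convergent with denominator <= 60 is p_0/q_0 = 2/1.
The closest fraction with denominator <= 60 is either p_0/q_0 or the intermediate fraction (k*p_0 + p_{-1})/(k*q_0 + q_{-1}) with the largest k >= 1 whose denominator stays <= 60; these approach x as k grows, and every other convergent or intermediate fraction in range is farther away.
Largest k: floor((60 - q_{-1})/q_0) = floor((60 - 0)/1) = 60 (using the seeds p_{-1} = 1, q_{-1} = 0).
That gives (60*2 + 1)/(60*1 + 0) = 121/60.
Compare the errors: |x - 2/1| = |589*1 - 2*294|/(294*1) = 1/294, and |x - 121/60| = |589*60 - 121*294|/(294*60) = 234/17640.
Cross-multiplying, 1*17640 = 17640 < 68796 = 234*294, so 1/294 is smaller: the convergent 2/1 is closer to x than 121/60.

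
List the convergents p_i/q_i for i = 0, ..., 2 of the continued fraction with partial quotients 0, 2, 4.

Using the convergent recurrence p_i = a_i*p_{i-1} + p_{i-2}, q_i = a_i*q_{i-1} + q_{i-2} with p_{-2}=0, p_{-1}=1, q_{-2}=1, q_{-1}=0:
  i=0: a_0=0, p_0 = 0*1 + 0 = 0, q_0 = 0*0 + 1 = 1.
  i=1: a_1=2, p_1 = 2*0 + 1 = 1, q_1 = 2*1 + 0 = 2.
  i=2: a_2=4, p_2 = 4*1 + 0 = 4, q_2 = 4*2 + 1 = 9.

0/1, 1/2, 4/9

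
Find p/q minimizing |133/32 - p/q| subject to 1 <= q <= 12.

25/6

Expand x = 133/32 as a continued fraction with the Euclidean algorithm:
  133 = 4*32 + 5, so a_0 = 4.
  32 = 6*5 + 2, so a_1 = 6.
  5 = 2*2 + 1, so a_2 = 2.
  2 = 2*1 + 0, so a_3 = 2.
so x = [4; 6, 2, 2].
Convergents (p_i = a_i*p_{i-1} + p_{i-2}, q_i = a_i*q_{i-1} + q_{i-2} with p_{-2}=0, p_{-1}=1, q_{-2}=1, q_{-1}=0), until the denominator exceeds 12:
  i=0: a_0=4, p_0 = 4*1 + 0 = 4, q_0 = 4*0 + 1 = 1.
  i=1: a_1=6, p_1 = 6*4 + 1 = 25, q_1 = 6*1 + 0 = 6.
  i=2: a_2=2, p_2 = 2*25 + 4 = 54, q_2 = 2*6 + 1 = 13.
q_2 = 13 > 12, so the last convergent with denominator <= 12 is p_1/q_1 = 25/6.
The closest fraction with denominator <= 12 is either p_1/q_1 or the intermediate fraction (k*p_1 + p_0)/(k*q_1 + q_0) with the largest k >= 1 whose denominator stays <= 12; these approach x as k grows, and every other convergent or intermediate fraction in range is farther away.
Largest k: floor((12 - q_0)/q_1) = floor((12 - 1)/6) = 1.
That gives (1*25 + 4)/(1*6 + 1) = 29/7.
Compare the errors: |x - 25/6| = |133*6 - 25*32|/(32*6) = 2/192, and |x - 29/7| = |133*7 - 29*32|/(32*7) = 3/224.
Cross-multiplying, 2*224 = 448 < 576 = 3*192, so 2/192 is smaller: the convergent 25/6 is closer to x than 29/7.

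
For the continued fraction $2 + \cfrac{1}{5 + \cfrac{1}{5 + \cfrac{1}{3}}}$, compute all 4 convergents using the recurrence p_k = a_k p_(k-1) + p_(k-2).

2/1, 11/5, 57/26, 182/83

Using the convergent recurrence p_i = a_i*p_{i-1} + p_{i-2}, q_i = a_i*q_{i-1} + q_{i-2} with p_{-2}=0, p_{-1}=1, q_{-2}=1, q_{-1}=0:
  i=0: a_0=2, p_0 = 2*1 + 0 = 2, q_0 = 2*0 + 1 = 1.
  i=1: a_1=5, p_1 = 5*2 + 1 = 11, q_1 = 5*1 + 0 = 5.
  i=2: a_2=5, p_2 = 5*11 + 2 = 57, q_2 = 5*5 + 1 = 26.
  i=3: a_3=3, p_3 = 3*57 + 11 = 182, q_3 = 3*26 + 5 = 83.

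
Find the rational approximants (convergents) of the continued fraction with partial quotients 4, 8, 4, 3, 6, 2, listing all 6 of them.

Using the convergent recurrence p_i = a_i*p_{i-1} + p_{i-2}, q_i = a_i*q_{i-1} + q_{i-2} with p_{-2}=0, p_{-1}=1, q_{-2}=1, q_{-1}=0:
  i=0: a_0=4, p_0 = 4*1 + 0 = 4, q_0 = 4*0 + 1 = 1.
  i=1: a_1=8, p_1 = 8*4 + 1 = 33, q_1 = 8*1 + 0 = 8.
  i=2: a_2=4, p_2 = 4*33 + 4 = 136, q_2 = 4*8 + 1 = 33.
  i=3: a_3=3, p_3 = 3*136 + 33 = 441, q_3 = 3*33 + 8 = 107.
  i=4: a_4=6, p_4 = 6*441 + 136 = 2782, q_4 = 6*107 + 33 = 675.
  i=5: a_5=2, p_5 = 2*2782 + 441 = 6005, q_5 = 2*675 + 107 = 1457.

4/1, 33/8, 136/33, 441/107, 2782/675, 6005/1457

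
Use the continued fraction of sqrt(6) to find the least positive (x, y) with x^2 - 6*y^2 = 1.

First expand sqrt(6) as a continued fraction. With x_i = (sqrt(6) + m_i)/d_i and (m_0, d_0) = (0, 1): a_0 = floor(sqrt(6)) = 2, since 2^2 = 4 <= 6 < 9 = 3^2.
Iterate m_{i+1} = d_i*a_i - m_i, d_{i+1} = (6 - m_{i+1}^2)/d_i, a_{i+1} = floor((a_0 + m_{i+1})/d_{i+1}):
  m_1 = 1*2 - 0 = 2, d_1 = (6 - 2^2)/1 = 2/1 = 2, a_1 = floor((2 + 2)/2) = 2.
  m_2 = 2*2 - 2 = 2, d_2 = (6 - 2^2)/2 = 2/2 = 1, a_2 = floor((2 + 2)/1) = 4.
  m_3 = 1*4 - 2 = 2, d_3 = (6 - 2^2)/1 = 2/1 = 2: (m_3, d_3) = (m_1, d_1) = (2, 2), so from here the quotients repeat a_1, a_2; the period length is 2.
So sqrt(6) = [2; (2, 4)] with period length k = 2.
k is even, so the fundamental solution of x^2 - 6y^2 = 1 is (p_{k-1}, q_{k-1}) = (p_1, q_1); compute convergents through index 1.
Convergents (p_i = a_i*p_{i-1} + p_{i-2}, q_i = a_i*q_{i-1} + q_{i-2} with p_{-2}=0, p_{-1}=1, q_{-2}=1, q_{-1}=0):
  i=0: a_0=2, p_0 = 2*1 + 0 = 2, q_0 = 2*0 + 1 = 1.
  i=1: a_1=2, p_1 = 2*2 + 1 = 5, q_1 = 2*1 + 0 = 2.
Check: 5^2 - 6*2^2 = 25 - 24 = 1, so (x, y) = (5, 2) solves the equation, and by the theorem it is the least positive solution.

(x, y) = (5, 2)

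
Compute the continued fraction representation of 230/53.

Run the Euclidean algorithm on 230 and 53; the successive quotients are the partial quotients a_0, a_1, ... (each step inverts the fractional part left over by the previous one):
  230 = 4*53 + 18, so a_0 = 4.
  53 = 2*18 + 17, so a_1 = 2.
  18 = 1*17 + 1, so a_2 = 1.
  17 = 17*1 + 0, so a_3 = 17.
The remainder reaches 0 after 4 divisions, so the expansion has 4 partial quotients, read off in order.

[4; 2, 1, 17]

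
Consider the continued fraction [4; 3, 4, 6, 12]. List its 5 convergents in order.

Using the convergent recurrence p_i = a_i*p_{i-1} + p_{i-2}, q_i = a_i*q_{i-1} + q_{i-2} with p_{-2}=0, p_{-1}=1, q_{-2}=1, q_{-1}=0:
  i=0: a_0=4, p_0 = 4*1 + 0 = 4, q_0 = 4*0 + 1 = 1.
  i=1: a_1=3, p_1 = 3*4 + 1 = 13, q_1 = 3*1 + 0 = 3.
  i=2: a_2=4, p_2 = 4*13 + 4 = 56, q_2 = 4*3 + 1 = 13.
  i=3: a_3=6, p_3 = 6*56 + 13 = 349, q_3 = 6*13 + 3 = 81.
  i=4: a_4=12, p_4 = 12*349 + 56 = 4244, q_4 = 12*81 + 13 = 985.

4/1, 13/3, 56/13, 349/81, 4244/985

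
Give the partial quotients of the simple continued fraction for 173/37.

[4; 1, 2, 12]

Run the Euclidean algorithm on 173 and 37; the successive quotients are the partial quotients a_0, a_1, ... (each step inverts the fractional part left over by the previous one):
  173 = 4*37 + 25, so a_0 = 4.
  37 = 1*25 + 12, so a_1 = 1.
  25 = 2*12 + 1, so a_2 = 2.
  12 = 12*1 + 0, so a_3 = 12.
The remainder reaches 0 after 4 divisions, so the expansion has 4 partial quotients, read off in order.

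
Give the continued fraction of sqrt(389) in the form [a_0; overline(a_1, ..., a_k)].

Write x_i = (sqrt(389) + m_i)/d_i with (m_0, d_0) = (0, 1). a_0 = floor(sqrt(389)) = 19, since 19^2 = 361 <= 389 < 400 = 20^2.
Iterate m_{i+1} = d_i*a_i - m_i, d_{i+1} = (389 - m_{i+1}^2)/d_i, a_{i+1} = floor((a_0 + m_{i+1})/d_{i+1}):
  m_1 = 1*19 - 0 = 19, d_1 = (389 - 19^2)/1 = 28/1 = 28, a_1 = floor((19 + 19)/28) = 1.
  m_2 = 28*1 - 19 = 9, d_2 = (389 - 9^2)/28 = 308/28 = 11, a_2 = floor((19 + 9)/11) = 2.
  m_3 = 11*2 - 9 = 13, d_3 = (389 - 13^2)/11 = 220/11 = 20, a_3 = floor((19 + 13)/20) = 1.
  m_4 = 20*1 - 13 = 7, d_4 = (389 - 7^2)/20 = 340/20 = 17, a_4 = floor((19 + 7)/17) = 1.
  m_5 = 17*1 - 7 = 10, d_5 = (389 - 10^2)/17 = 289/17 = 17, a_5 = floor((19 + 10)/17) = 1.
  m_6 = 17*1 - 10 = 7, d_6 = (389 - 7^2)/17 = 340/17 = 20, a_6 = floor((19 + 7)/20) = 1.
  m_7 = 20*1 - 7 = 13, d_7 = (389 - 13^2)/20 = 220/20 = 11, a_7 = floor((19 + 13)/11) = 2.
  m_8 = 11*2 - 13 = 9, d_8 = (389 - 9^2)/11 = 308/11 = 28, a_8 = floor((19 + 9)/28) = 1.
  m_9 = 28*1 - 9 = 19, d_9 = (389 - 19^2)/28 = 28/28 = 1, a_9 = floor((19 + 19)/1) = 38.
  m_10 = 1*38 - 19 = 19, d_10 = (389 - 19^2)/1 = 28/1 = 28: (m_10, d_10) = (m_1, d_1) = (19, 28), so from here the quotients repeat a_1, ..., a_9; the period length is 9.
Hence the expansion of sqrt(389) is a_0 = 19 followed by the repeating block 1, 2, 1, 1, 1, 1, 2, 1, 38 (period 9).

[19; overline(1, 2, 1, 1, 1, 1, 2, 1, 38)]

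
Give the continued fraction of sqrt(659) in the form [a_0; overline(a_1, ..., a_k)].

Write x_i = (sqrt(659) + m_i)/d_i with (m_0, d_0) = (0, 1). a_0 = floor(sqrt(659)) = 25, since 25^2 = 625 <= 659 < 676 = 26^2.
Iterate m_{i+1} = d_i*a_i - m_i, d_{i+1} = (659 - m_{i+1}^2)/d_i, a_{i+1} = floor((a_0 + m_{i+1})/d_{i+1}):
  m_1 = 1*25 - 0 = 25, d_1 = (659 - 25^2)/1 = 34/1 = 34, a_1 = floor((25 + 25)/34) = 1.
  m_2 = 34*1 - 25 = 9, d_2 = (659 - 9^2)/34 = 578/34 = 17, a_2 = floor((25 + 9)/17) = 2.
  m_3 = 17*2 - 9 = 25, d_3 = (659 - 25^2)/17 = 34/17 = 2, a_3 = floor((25 + 25)/2) = 25.
  m_4 = 2*25 - 25 = 25, d_4 = (659 - 25^2)/2 = 34/2 = 17, a_4 = floor((25 + 25)/17) = 2.
  m_5 = 17*2 - 25 = 9, d_5 = (659 - 9^2)/17 = 578/17 = 34, a_5 = floor((25 + 9)/34) = 1.
  m_6 = 34*1 - 9 = 25, d_6 = (659 - 25^2)/34 = 34/34 = 1, a_6 = floor((25 + 25)/1) = 50.
  m_7 = 1*50 - 25 = 25, d_7 = (659 - 25^2)/1 = 34/1 = 34: (m_7, d_7) = (m_1, d_1) = (25, 34), so from here the quotients repeat a_1, ..., a_6; the period length is 6.
Hence the expansion of sqrt(659) is a_0 = 25 followed by the repeating block 1, 2, 25, 2, 1, 50 (period 6).

[25; overline(1, 2, 25, 2, 1, 50)]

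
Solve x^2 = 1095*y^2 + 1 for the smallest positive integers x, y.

First expand sqrt(1095) as a continued fraction. With x_i = (sqrt(1095) + m_i)/d_i and (m_0, d_0) = (0, 1): a_0 = floor(sqrt(1095)) = 33, since 33^2 = 1089 <= 1095 < 1156 = 34^2.
Iterate m_{i+1} = d_i*a_i - m_i, d_{i+1} = (1095 - m_{i+1}^2)/d_i, a_{i+1} = floor((a_0 + m_{i+1})/d_{i+1}):
  m_1 = 1*33 - 0 = 33, d_1 = (1095 - 33^2)/1 = 6/1 = 6, a_1 = floor((33 + 33)/6) = 11.
  m_2 = 6*11 - 33 = 33, d_2 = (1095 - 33^2)/6 = 6/6 = 1, a_2 = floor((33 + 33)/1) = 66.
  m_3 = 1*66 - 33 = 33, d_3 = (1095 - 33^2)/1 = 6/1 = 6: (m_3, d_3) = (m_1, d_1) = (33, 6), so from here the quotients repeat a_1, a_2; the period length is 2.
So sqrt(1095) = [33; (11, 66)] with period length k = 2.
k is even, so the fundamental solution of x^2 - 1095y^2 = 1 is (p_{k-1}, q_{k-1}) = (p_1, q_1); compute convergents through index 1.
Convergents (p_i = a_i*p_{i-1} + p_{i-2}, q_i = a_i*q_{i-1} + q_{i-2} with p_{-2}=0, p_{-1}=1, q_{-2}=1, q_{-1}=0):
  i=0: a_0=33, p_0 = 33*1 + 0 = 33, q_0 = 33*0 + 1 = 1.
  i=1: a_1=11, p_1 = 11*33 + 1 = 364, q_1 = 11*1 + 0 = 11.
Check: 364^2 - 1095*11^2 = 132496 - 132495 = 1, so (x, y) = (364, 11) solves the equation, and by the theorem it is the least positive solution.

(x, y) = (364, 11)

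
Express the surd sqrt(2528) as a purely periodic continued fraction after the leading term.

Write x_i = (sqrt(2528) + m_i)/d_i with (m_0, d_0) = (0, 1). a_0 = floor(sqrt(2528)) = 50, since 50^2 = 2500 <= 2528 < 2601 = 51^2.
Iterate m_{i+1} = d_i*a_i - m_i, d_{i+1} = (2528 - m_{i+1}^2)/d_i, a_{i+1} = floor((a_0 + m_{i+1})/d_{i+1}):
  m_1 = 1*50 - 0 = 50, d_1 = (2528 - 50^2)/1 = 28/1 = 28, a_1 = floor((50 + 50)/28) = 3.
  m_2 = 28*3 - 50 = 34, d_2 = (2528 - 34^2)/28 = 1372/28 = 49, a_2 = floor((50 + 34)/49) = 1.
  m_3 = 49*1 - 34 = 15, d_3 = (2528 - 15^2)/49 = 2303/49 = 47, a_3 = floor((50 + 15)/47) = 1.
  m_4 = 47*1 - 15 = 32, d_4 = (2528 - 32^2)/47 = 1504/47 = 32, a_4 = floor((50 + 32)/32) = 2.
  m_5 = 32*2 - 32 = 32, d_5 = (2528 - 32^2)/32 = 1504/32 = 47, a_5 = floor((50 + 32)/47) = 1.
  m_6 = 47*1 - 32 = 15, d_6 = (2528 - 15^2)/47 = 2303/47 = 49, a_6 = floor((50 + 15)/49) = 1.
  m_7 = 49*1 - 15 = 34, d_7 = (2528 - 34^2)/49 = 1372/49 = 28, a_7 = floor((50 + 34)/28) = 3.
  m_8 = 28*3 - 34 = 50, d_8 = (2528 - 50^2)/28 = 28/28 = 1, a_8 = floor((50 + 50)/1) = 100.
  m_9 = 1*100 - 50 = 50, d_9 = (2528 - 50^2)/1 = 28/1 = 28: (m_9, d_9) = (m_1, d_1) = (50, 28), so from here the quotients repeat a_1, ..., a_8; the period length is 8.
Hence the expansion of sqrt(2528) is a_0 = 50 followed by the repeating block 3, 1, 1, 2, 1, 1, 3, 100 (period 8).

[50; (3, 1, 1, 2, 1, 1, 3, 100)]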